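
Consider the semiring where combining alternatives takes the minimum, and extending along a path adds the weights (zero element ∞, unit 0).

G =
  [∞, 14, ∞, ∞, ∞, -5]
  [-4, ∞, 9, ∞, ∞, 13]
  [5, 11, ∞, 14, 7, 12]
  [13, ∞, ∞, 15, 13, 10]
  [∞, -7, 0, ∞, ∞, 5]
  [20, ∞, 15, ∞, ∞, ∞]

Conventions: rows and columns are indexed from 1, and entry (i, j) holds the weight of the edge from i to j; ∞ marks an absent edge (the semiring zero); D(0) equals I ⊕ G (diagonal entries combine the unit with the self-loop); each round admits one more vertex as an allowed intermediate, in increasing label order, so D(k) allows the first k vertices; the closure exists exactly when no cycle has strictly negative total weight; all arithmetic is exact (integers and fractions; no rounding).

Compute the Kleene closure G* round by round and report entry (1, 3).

D(0):
  [0, 14, ∞, ∞, ∞, -5]
  [-4, 0, 9, ∞, ∞, 13]
  [5, 11, 0, 14, 7, 12]
  [13, ∞, ∞, 0, 13, 10]
  [∞, -7, 0, ∞, 0, 5]
  [20, ∞, 15, ∞, ∞, 0]
D(1):
  [0, 14, ∞, ∞, ∞, -5]
  [-4, 0, 9, ∞, ∞, -9]
  [5, 11, 0, 14, 7, 0]
  [13, 27, ∞, 0, 13, 8]
  [∞, -7, 0, ∞, 0, 5]
  [20, 34, 15, ∞, ∞, 0]
D(2):
  [0, 14, 23, ∞, ∞, -5]
  [-4, 0, 9, ∞, ∞, -9]
  [5, 11, 0, 14, 7, 0]
  [13, 27, 36, 0, 13, 8]
  [-11, -7, 0, ∞, 0, -16]
  [20, 34, 15, ∞, ∞, 0]
D(3):
  [0, 14, 23, 37, 30, -5]
  [-4, 0, 9, 23, 16, -9]
  [5, 11, 0, 14, 7, 0]
  [13, 27, 36, 0, 13, 8]
  [-11, -7, 0, 14, 0, -16]
  [20, 26, 15, 29, 22, 0]
D(4):
  [0, 14, 23, 37, 30, -5]
  [-4, 0, 9, 23, 16, -9]
  [5, 11, 0, 14, 7, 0]
  [13, 27, 36, 0, 13, 8]
  [-11, -7, 0, 14, 0, -16]
  [20, 26, 15, 29, 22, 0]
D(5):
  [0, 14, 23, 37, 30, -5]
  [-4, 0, 9, 23, 16, -9]
  [-4, 0, 0, 14, 7, -9]
  [2, 6, 13, 0, 13, -3]
  [-11, -7, 0, 14, 0, -16]
  [11, 15, 15, 29, 22, 0]
D(6):
  [0, 10, 10, 24, 17, -5]
  [-4, 0, 6, 20, 13, -9]
  [-4, 0, 0, 14, 7, -9]
  [2, 6, 12, 0, 13, -3]
  [-11, -7, -1, 13, 0, -16]
  [11, 15, 15, 29, 22, 0]
Answer: G*[1][3] = 10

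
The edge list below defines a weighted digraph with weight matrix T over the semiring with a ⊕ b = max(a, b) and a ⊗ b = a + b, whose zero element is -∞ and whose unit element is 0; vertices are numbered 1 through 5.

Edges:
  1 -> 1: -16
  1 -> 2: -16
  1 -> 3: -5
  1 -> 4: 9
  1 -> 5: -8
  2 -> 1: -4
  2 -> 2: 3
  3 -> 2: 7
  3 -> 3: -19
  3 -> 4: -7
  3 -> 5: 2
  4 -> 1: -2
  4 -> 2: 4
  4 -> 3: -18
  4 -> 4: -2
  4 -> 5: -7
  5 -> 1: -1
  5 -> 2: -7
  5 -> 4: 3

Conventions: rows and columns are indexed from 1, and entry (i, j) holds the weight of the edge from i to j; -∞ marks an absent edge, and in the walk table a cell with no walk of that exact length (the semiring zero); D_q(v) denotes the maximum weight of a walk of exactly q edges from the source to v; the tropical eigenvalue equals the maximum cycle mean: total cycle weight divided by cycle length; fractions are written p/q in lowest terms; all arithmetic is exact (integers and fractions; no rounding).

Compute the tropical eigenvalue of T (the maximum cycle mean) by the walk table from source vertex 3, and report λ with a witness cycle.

q=0: [-∞, -∞, 0, -∞, -∞]
q=1: [-∞, 7, -19, -7, 2]
q=2: [3, 10, -25, 5, -14]
q=3: [6, 13, -2, 12, -2]
q=4: [10, 16, 1, 15, 5]
q=5: [13, 19, 5, 19, 8]
Optimal cycle mean attained by: cycle 1->4->1, total 9 + (-2), length 2.
Answer: λ = 7/2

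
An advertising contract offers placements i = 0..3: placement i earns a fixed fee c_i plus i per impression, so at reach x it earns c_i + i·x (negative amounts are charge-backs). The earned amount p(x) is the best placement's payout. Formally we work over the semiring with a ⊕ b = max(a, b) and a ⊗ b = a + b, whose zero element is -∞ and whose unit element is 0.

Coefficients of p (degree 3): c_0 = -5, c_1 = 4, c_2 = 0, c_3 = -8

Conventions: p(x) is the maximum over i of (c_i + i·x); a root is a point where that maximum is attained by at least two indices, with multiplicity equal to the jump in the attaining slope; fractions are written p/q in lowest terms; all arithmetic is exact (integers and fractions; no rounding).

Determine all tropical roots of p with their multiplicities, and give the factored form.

hull edge (i=0, c=-5) to (i=1, c=4): slope 9, span 1
hull edge (i=1, c=4) to (i=2, c=0): slope -4, span 1
hull edge (i=2, c=0) to (i=3, c=-8): slope -8, span 1
Factored form: p(x) = -8 ⊗ (x ⊕ (-9)) ⊗ (x ⊕ 4) ⊗ (x ⊕ 8)
Answer: roots = -9 (mult 1), 4 (mult 1), 8 (mult 1)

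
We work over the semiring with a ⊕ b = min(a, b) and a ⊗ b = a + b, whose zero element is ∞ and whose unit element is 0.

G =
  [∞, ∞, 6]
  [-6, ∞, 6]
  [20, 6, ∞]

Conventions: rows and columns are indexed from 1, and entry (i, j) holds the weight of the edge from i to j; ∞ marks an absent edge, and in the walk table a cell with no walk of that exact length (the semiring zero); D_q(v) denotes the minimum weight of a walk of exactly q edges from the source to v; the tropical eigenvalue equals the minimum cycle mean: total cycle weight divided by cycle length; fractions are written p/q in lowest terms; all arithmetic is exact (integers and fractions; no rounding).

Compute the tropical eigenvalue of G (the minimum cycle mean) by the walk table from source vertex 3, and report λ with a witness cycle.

q=0: [∞, ∞, 0]
q=1: [20, 6, ∞]
q=2: [0, ∞, 12]
q=3: [32, 18, 6]
Optimal cycle mean attained by: cycle 1->3->2->1, total 6 + 6 + (-6), length 3.
Answer: λ = 2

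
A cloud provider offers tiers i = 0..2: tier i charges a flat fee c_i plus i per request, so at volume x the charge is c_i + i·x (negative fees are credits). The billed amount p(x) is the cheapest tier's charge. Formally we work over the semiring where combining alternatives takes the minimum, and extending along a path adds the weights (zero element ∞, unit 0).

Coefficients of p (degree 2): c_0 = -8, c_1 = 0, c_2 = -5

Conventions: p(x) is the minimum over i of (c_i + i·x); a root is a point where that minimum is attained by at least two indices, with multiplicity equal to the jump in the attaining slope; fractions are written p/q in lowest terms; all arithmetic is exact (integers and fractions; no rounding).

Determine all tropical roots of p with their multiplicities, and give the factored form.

hull edge (i=0, c=-8) to (i=2, c=-5): slope 3/2, span 2
Factored form: p(x) = -5 ⊗ (x ⊕ (-3/2)) ⊗ (x ⊕ (-3/2))
Answer: roots = -3/2 (mult 2)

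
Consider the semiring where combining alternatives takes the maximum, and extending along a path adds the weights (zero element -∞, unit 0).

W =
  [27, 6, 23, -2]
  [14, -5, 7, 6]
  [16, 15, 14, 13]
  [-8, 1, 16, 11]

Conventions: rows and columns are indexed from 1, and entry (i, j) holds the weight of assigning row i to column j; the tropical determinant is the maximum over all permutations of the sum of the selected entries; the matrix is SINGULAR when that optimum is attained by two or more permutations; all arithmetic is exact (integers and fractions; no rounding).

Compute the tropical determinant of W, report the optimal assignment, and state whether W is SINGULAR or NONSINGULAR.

σ = (1, 2, 3, 4): 27 + (-5) + 14 + 11 = 47
σ = (1, 2, 4, 3): 27 + (-5) + 13 + 16 = 51
σ = (1, 3, 2, 4): 27 + 7 + 15 + 11 = 60
σ = (1, 3, 4, 2): 27 + 7 + 13 + 1 = 48
σ = (1, 4, 2, 3): 27 + 6 + 15 + 16 = 64
σ = (1, 4, 3, 2): 27 + 6 + 14 + 1 = 48
σ = (2, 1, 3, 4): 6 + 14 + 14 + 11 = 45
σ = (2, 1, 4, 3): 6 + 14 + 13 + 16 = 49
σ = (2, 3, 1, 4): 6 + 7 + 16 + 11 = 40
σ = (2, 3, 4, 1): 6 + 7 + 13 + (-8) = 18
σ = (2, 4, 1, 3): 6 + 6 + 16 + 16 = 44
σ = (2, 4, 3, 1): 6 + 6 + 14 + (-8) = 18
σ = (3, 1, 2, 4): 23 + 14 + 15 + 11 = 63
σ = (3, 1, 4, 2): 23 + 14 + 13 + 1 = 51
σ = (3, 2, 1, 4): 23 + (-5) + 16 + 11 = 45
σ = (3, 2, 4, 1): 23 + (-5) + 13 + (-8) = 23
σ = (3, 4, 1, 2): 23 + 6 + 16 + 1 = 46
σ = (3, 4, 2, 1): 23 + 6 + 15 + (-8) = 36
σ = (4, 1, 2, 3): (-2) + 14 + 15 + 16 = 43
σ = (4, 1, 3, 2): (-2) + 14 + 14 + 1 = 27
σ = (4, 2, 1, 3): (-2) + (-5) + 16 + 16 = 25
σ = (4, 2, 3, 1): (-2) + (-5) + 14 + (-8) = -1
σ = (4, 3, 1, 2): (-2) + 7 + 16 + 1 = 22
σ = (4, 3, 2, 1): (-2) + 7 + 15 + (-8) = 12
Optimal value attained by: σ = (1, 4, 2, 3).
Answer: det⊕(W) = 64; verdict: NONSINGULAR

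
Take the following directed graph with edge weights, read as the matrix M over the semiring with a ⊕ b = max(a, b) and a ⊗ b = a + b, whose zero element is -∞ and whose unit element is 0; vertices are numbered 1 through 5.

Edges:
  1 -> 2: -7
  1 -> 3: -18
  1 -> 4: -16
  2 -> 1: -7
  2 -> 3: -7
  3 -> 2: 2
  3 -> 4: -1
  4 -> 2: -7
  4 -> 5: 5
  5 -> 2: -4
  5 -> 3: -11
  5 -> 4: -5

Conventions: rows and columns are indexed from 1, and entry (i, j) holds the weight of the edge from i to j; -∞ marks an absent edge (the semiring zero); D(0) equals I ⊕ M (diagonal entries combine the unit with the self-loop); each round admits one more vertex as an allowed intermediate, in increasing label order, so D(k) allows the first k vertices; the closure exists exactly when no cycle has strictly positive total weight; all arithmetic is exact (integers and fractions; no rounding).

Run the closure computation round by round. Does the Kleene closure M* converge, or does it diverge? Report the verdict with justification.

D(0):
  [0, -7, -18, -16, -∞]
  [-7, 0, -7, -∞, -∞]
  [-∞, 2, 0, -1, -∞]
  [-∞, -7, -∞, 0, 5]
  [-∞, -4, -11, -5, 0]
D(1):
  [0, -7, -18, -16, -∞]
  [-7, 0, -7, -23, -∞]
  [-∞, 2, 0, -1, -∞]
  [-∞, -7, -∞, 0, 5]
  [-∞, -4, -11, -5, 0]
D(2):
  [0, -7, -14, -16, -∞]
  [-7, 0, -7, -23, -∞]
  [-5, 2, 0, -1, -∞]
  [-14, -7, -14, 0, 5]
  [-11, -4, -11, -5, 0]
D(3):
  [0, -7, -14, -15, -∞]
  [-7, 0, -7, -8, -∞]
  [-5, 2, 0, -1, -∞]
  [-14, -7, -14, 0, 5]
  [-11, -4, -11, -5, 0]
D(4):
  [0, -7, -14, -15, -10]
  [-7, 0, -7, -8, -3]
  [-5, 2, 0, -1, 4]
  [-14, -7, -14, 0, 5]
  [-11, -4, -11, -5, 0]
D(5):
  [0, -7, -14, -15, -10]
  [-7, 0, -7, -8, -3]
  [-5, 2, 0, -1, 4]
  [-6, 1, -6, 0, 5]
  [-11, -4, -11, -5, 0]
Key observation: every diagonal entry stays at the unit through all rounds, so no improving cycle exists.
Answer: CONVERGES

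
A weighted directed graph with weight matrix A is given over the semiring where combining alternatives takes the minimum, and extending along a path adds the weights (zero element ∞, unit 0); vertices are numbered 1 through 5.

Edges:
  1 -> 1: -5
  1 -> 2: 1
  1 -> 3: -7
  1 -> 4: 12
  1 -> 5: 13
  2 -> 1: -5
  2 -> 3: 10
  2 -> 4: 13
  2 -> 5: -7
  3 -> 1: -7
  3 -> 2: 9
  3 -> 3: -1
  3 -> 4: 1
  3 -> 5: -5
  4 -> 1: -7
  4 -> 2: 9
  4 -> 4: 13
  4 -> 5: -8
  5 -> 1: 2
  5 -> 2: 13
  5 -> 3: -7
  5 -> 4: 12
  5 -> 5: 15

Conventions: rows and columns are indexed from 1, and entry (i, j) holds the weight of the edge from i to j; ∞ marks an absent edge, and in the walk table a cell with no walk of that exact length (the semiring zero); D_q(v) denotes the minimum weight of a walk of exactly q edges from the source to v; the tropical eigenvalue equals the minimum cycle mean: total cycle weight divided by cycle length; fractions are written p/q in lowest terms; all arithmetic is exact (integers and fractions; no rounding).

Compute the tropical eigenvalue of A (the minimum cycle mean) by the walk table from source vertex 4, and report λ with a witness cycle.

q=0: [∞, ∞, ∞, 0, ∞]
q=1: [-7, 9, ∞, 13, -8]
q=2: [-12, -6, -15, 4, 2]
q=3: [-22, -11, -19, -14, -20]
q=4: [-27, -21, -29, -18, -24]
q=5: [-36, -26, -34, -28, -34]
Optimal cycle mean attained by: cycle 1->3->1, total (-7) + (-7), length 2.
Answer: λ = -7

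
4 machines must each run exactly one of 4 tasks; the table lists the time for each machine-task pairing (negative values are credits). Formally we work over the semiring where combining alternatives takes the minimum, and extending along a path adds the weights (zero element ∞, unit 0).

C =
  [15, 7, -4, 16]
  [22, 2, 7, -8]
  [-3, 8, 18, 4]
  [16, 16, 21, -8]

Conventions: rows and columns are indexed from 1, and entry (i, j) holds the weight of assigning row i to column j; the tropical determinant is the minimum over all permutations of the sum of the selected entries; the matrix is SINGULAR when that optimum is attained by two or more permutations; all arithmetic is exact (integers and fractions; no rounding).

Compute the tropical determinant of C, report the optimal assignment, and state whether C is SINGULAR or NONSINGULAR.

σ = (1, 2, 3, 4): 15 + 2 + 18 + (-8) = 27
σ = (1, 2, 4, 3): 15 + 2 + 4 + 21 = 42
σ = (1, 3, 2, 4): 15 + 7 + 8 + (-8) = 22
σ = (1, 3, 4, 2): 15 + 7 + 4 + 16 = 42
σ = (1, 4, 2, 3): 15 + (-8) + 8 + 21 = 36
σ = (1, 4, 3, 2): 15 + (-8) + 18 + 16 = 41
σ = (2, 1, 3, 4): 7 + 22 + 18 + (-8) = 39
σ = (2, 1, 4, 3): 7 + 22 + 4 + 21 = 54
σ = (2, 3, 1, 4): 7 + 7 + (-3) + (-8) = 3
σ = (2, 3, 4, 1): 7 + 7 + 4 + 16 = 34
σ = (2, 4, 1, 3): 7 + (-8) + (-3) + 21 = 17
σ = (2, 4, 3, 1): 7 + (-8) + 18 + 16 = 33
σ = (3, 1, 2, 4): (-4) + 22 + 8 + (-8) = 18
σ = (3, 1, 4, 2): (-4) + 22 + 4 + 16 = 38
σ = (3, 2, 1, 4): (-4) + 2 + (-3) + (-8) = -13
σ = (3, 2, 4, 1): (-4) + 2 + 4 + 16 = 18
σ = (3, 4, 1, 2): (-4) + (-8) + (-3) + 16 = 1
σ = (3, 4, 2, 1): (-4) + (-8) + 8 + 16 = 12
σ = (4, 1, 2, 3): 16 + 22 + 8 + 21 = 67
σ = (4, 1, 3, 2): 16 + 22 + 18 + 16 = 72
σ = (4, 2, 1, 3): 16 + 2 + (-3) + 21 = 36
σ = (4, 2, 3, 1): 16 + 2 + 18 + 16 = 52
σ = (4, 3, 1, 2): 16 + 7 + (-3) + 16 = 36
σ = (4, 3, 2, 1): 16 + 7 + 8 + 16 = 47
Optimal value attained by: σ = (3, 2, 1, 4).
Answer: det⊕(C) = -13; verdict: NONSINGULAR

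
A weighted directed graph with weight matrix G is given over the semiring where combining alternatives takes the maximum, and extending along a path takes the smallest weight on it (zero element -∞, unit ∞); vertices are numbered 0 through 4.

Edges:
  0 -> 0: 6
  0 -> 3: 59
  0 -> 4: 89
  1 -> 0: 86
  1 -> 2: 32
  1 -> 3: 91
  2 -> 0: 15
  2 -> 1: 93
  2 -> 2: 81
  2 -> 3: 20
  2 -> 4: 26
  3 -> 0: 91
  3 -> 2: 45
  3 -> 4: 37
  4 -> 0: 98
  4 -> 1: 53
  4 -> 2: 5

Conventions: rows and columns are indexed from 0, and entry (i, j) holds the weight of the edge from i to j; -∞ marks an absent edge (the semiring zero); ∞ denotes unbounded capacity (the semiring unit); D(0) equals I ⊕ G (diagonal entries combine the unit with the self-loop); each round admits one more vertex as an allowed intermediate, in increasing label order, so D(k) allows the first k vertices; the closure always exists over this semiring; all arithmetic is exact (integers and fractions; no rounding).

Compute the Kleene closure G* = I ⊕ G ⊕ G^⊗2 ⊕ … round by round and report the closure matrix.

D(0):
  [∞, -∞, -∞, 59, 89]
  [86, ∞, 32, 91, -∞]
  [15, 93, ∞, 20, 26]
  [91, -∞, 45, ∞, 37]
  [98, 53, 5, -∞, ∞]
D(1):
  [∞, -∞, -∞, 59, 89]
  [86, ∞, 32, 91, 86]
  [15, 93, ∞, 20, 26]
  [91, -∞, 45, ∞, 89]
  [98, 53, 5, 59, ∞]
D(2):
  [∞, -∞, -∞, 59, 89]
  [86, ∞, 32, 91, 86]
  [86, 93, ∞, 91, 86]
  [91, -∞, 45, ∞, 89]
  [98, 53, 32, 59, ∞]
D(3):
  [∞, -∞, -∞, 59, 89]
  [86, ∞, 32, 91, 86]
  [86, 93, ∞, 91, 86]
  [91, 45, 45, ∞, 89]
  [98, 53, 32, 59, ∞]
D(4):
  [∞, 45, 45, 59, 89]
  [91, ∞, 45, 91, 89]
  [91, 93, ∞, 91, 89]
  [91, 45, 45, ∞, 89]
  [98, 53, 45, 59, ∞]
D(5):
  [∞, 53, 45, 59, 89]
  [91, ∞, 45, 91, 89]
  [91, 93, ∞, 91, 89]
  [91, 53, 45, ∞, 89]
  [98, 53, 45, 59, ∞]
Answer: G* = [[∞, 53, 45, 59, 89], [91, ∞, 45, 91, 89], [91, 93, ∞, 91, 89], [91, 53, 45, ∞, 89], [98, 53, 45, 59, ∞]]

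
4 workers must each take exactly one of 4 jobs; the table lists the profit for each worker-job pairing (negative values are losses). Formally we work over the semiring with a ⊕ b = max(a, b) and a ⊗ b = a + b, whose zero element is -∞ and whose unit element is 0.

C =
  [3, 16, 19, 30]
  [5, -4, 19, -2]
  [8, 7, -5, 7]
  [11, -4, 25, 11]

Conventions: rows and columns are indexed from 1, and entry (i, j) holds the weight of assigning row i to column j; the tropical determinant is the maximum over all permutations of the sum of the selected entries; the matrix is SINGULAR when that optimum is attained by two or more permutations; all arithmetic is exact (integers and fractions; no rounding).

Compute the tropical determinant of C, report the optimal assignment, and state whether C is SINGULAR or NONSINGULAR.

σ = (1, 2, 3, 4): 3 + (-4) + (-5) + 11 = 5
σ = (1, 2, 4, 3): 3 + (-4) + 7 + 25 = 31
σ = (1, 3, 2, 4): 3 + 19 + 7 + 11 = 40
σ = (1, 3, 4, 2): 3 + 19 + 7 + (-4) = 25
σ = (1, 4, 2, 3): 3 + (-2) + 7 + 25 = 33
σ = (1, 4, 3, 2): 3 + (-2) + (-5) + (-4) = -8
σ = (2, 1, 3, 4): 16 + 5 + (-5) + 11 = 27
σ = (2, 1, 4, 3): 16 + 5 + 7 + 25 = 53
σ = (2, 3, 1, 4): 16 + 19 + 8 + 11 = 54
σ = (2, 3, 4, 1): 16 + 19 + 7 + 11 = 53
σ = (2, 4, 1, 3): 16 + (-2) + 8 + 25 = 47
σ = (2, 4, 3, 1): 16 + (-2) + (-5) + 11 = 20
σ = (3, 1, 2, 4): 19 + 5 + 7 + 11 = 42
σ = (3, 1, 4, 2): 19 + 5 + 7 + (-4) = 27
σ = (3, 2, 1, 4): 19 + (-4) + 8 + 11 = 34
σ = (3, 2, 4, 1): 19 + (-4) + 7 + 11 = 33
σ = (3, 4, 1, 2): 19 + (-2) + 8 + (-4) = 21
σ = (3, 4, 2, 1): 19 + (-2) + 7 + 11 = 35
σ = (4, 1, 2, 3): 30 + 5 + 7 + 25 = 67
σ = (4, 1, 3, 2): 30 + 5 + (-5) + (-4) = 26
σ = (4, 2, 1, 3): 30 + (-4) + 8 + 25 = 59
σ = (4, 2, 3, 1): 30 + (-4) + (-5) + 11 = 32
σ = (4, 3, 1, 2): 30 + 19 + 8 + (-4) = 53
σ = (4, 3, 2, 1): 30 + 19 + 7 + 11 = 67
Optimal value attained by: σ = (4, 1, 2, 3).
Answer: det⊕(C) = 67; verdict: SINGULAR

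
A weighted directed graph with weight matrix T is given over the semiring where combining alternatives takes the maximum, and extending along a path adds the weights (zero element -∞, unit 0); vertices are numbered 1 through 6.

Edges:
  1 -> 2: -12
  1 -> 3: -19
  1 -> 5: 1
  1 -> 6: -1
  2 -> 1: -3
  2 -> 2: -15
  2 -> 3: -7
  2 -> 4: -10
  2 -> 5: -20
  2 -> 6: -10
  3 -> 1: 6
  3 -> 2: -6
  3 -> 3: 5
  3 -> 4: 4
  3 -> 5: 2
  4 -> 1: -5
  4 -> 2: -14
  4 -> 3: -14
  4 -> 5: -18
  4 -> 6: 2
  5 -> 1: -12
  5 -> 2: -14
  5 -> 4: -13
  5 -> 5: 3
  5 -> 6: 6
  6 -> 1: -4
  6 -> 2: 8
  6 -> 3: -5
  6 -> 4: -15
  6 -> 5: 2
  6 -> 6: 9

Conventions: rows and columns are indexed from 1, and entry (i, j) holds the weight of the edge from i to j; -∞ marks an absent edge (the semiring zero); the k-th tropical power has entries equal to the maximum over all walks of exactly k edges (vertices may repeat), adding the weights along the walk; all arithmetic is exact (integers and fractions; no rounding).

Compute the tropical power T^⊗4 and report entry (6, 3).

T^⊗2:
  [-5, 7, -6, -12, 4, 8]
  [-1, -2, -2, -3, -2, -1]
  [11, -1, 10, 9, 7, 8]
  [-2, 10, -3, -10, 4, 11]
  [2, 14, 1, -9, 8, 15]
  [5, 17, 4, -1, 11, 18]
T^⊗3:
  [4, 16, 3, -2, 10, 17]
  [4, 7, 3, 2, 1, 8]
  [16, 16, 15, 14, 12, 17]
  [7, 19, 6, 1, 13, 20]
  [11, 23, 10, 5, 17, 24]
  [14, 26, 13, 8, 20, 27]
T^⊗4:
  [13, 25, 12, 7, 19, 26]
  [9, 16, 8, 7, 10, 17]
  [21, 25, 20, 19, 19, 26]
  [16, 28, 15, 10, 22, 29]
  [20, 32, 19, 14, 26, 33]
  [23, 35, 22, 17, 29, 36]
Key observation: the optimum is the walk 6->6->6->6->3, with weight 9 + 9 + 9 + (-5) = 22.
Optimal value attained by: walk 6->6->6->6->3.
Answer: (T^⊗4)[6][3] = 22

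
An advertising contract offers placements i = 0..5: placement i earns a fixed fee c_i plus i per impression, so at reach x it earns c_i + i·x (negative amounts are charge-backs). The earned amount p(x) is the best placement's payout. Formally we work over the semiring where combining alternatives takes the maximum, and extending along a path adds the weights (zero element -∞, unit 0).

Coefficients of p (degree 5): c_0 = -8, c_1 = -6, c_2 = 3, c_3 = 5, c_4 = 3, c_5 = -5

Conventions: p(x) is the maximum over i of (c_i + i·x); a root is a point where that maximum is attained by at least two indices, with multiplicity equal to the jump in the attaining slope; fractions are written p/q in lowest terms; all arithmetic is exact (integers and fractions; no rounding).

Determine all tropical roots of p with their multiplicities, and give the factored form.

hull edge (i=0, c=-8) to (i=2, c=3): slope 11/2, span 2
hull edge (i=2, c=3) to (i=3, c=5): slope 2, span 1
hull edge (i=3, c=5) to (i=4, c=3): slope -2, span 1
hull edge (i=4, c=3) to (i=5, c=-5): slope -8, span 1
Factored form: p(x) = -5 ⊗ (x ⊕ (-11/2)) ⊗ (x ⊕ (-11/2)) ⊗ (x ⊕ (-2)) ⊗ (x ⊕ 2) ⊗ (x ⊕ 8)
Answer: roots = -11/2 (mult 2), -2 (mult 1), 2 (mult 1), 8 (mult 1)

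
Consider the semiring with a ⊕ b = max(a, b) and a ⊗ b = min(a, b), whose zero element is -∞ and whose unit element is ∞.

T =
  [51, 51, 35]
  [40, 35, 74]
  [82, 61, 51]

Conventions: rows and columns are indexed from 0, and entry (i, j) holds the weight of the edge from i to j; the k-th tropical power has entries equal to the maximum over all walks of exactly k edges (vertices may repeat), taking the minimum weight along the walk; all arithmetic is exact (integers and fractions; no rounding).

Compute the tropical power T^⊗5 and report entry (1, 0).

T^⊗2:
  [51, 51, 51]
  [74, 61, 51]
  [51, 51, 61]
T^⊗3:
  [51, 51, 51]
  [51, 51, 61]
  [61, 61, 51]
T^⊗4:
  [51, 51, 51]
  [61, 61, 51]
  [51, 51, 61]
T^⊗5:
  [51, 51, 51]
  [51, 51, 61]
  [61, 61, 51]
Key observation: the optimum is the walk 1->2->0->0->0->0, with weight 74 min 82 min 51 min 51 min 51 = 51.
Optimal value attained by: walk 1->2->0->0->0->0.
Answer: (T^⊗5)[1][0] = 51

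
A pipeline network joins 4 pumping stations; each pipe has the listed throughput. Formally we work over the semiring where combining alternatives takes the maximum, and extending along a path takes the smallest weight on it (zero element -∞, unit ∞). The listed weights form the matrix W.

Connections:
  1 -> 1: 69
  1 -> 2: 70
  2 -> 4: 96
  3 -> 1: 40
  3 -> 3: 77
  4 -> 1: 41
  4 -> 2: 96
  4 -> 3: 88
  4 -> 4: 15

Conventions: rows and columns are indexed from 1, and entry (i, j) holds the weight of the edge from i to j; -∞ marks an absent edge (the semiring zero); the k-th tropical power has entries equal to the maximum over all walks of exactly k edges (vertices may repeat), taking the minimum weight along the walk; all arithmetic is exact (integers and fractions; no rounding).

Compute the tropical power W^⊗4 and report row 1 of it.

W^⊗2:
  [69, 69, -∞, 70]
  [41, 96, 88, 15]
  [40, 40, 77, -∞]
  [41, 41, 77, 96]
W^⊗3:
  [69, 70, 70, 69]
  [41, 41, 77, 96]
  [40, 40, 77, 40]
  [41, 96, 88, 41]
W^⊗4:
  [69, 69, 70, 70]
  [41, 96, 88, 41]
  [40, 40, 77, 40]
  [41, 41, 77, 96]
Answer: row 1 of W^⊗4 = [69, 69, 70, 70]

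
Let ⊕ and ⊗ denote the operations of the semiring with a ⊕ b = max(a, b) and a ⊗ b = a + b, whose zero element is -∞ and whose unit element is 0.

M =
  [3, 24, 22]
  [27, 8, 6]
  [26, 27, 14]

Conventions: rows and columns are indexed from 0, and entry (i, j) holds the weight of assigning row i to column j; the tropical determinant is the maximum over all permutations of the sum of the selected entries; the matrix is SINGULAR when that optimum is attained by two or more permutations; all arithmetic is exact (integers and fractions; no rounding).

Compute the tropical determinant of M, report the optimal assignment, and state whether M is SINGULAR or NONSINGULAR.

σ = (0, 1, 2): 3 + 8 + 14 = 25
σ = (0, 2, 1): 3 + 6 + 27 = 36
σ = (1, 0, 2): 24 + 27 + 14 = 65
σ = (1, 2, 0): 24 + 6 + 26 = 56
σ = (2, 0, 1): 22 + 27 + 27 = 76
σ = (2, 1, 0): 22 + 8 + 26 = 56
Optimal value attained by: σ = (2, 0, 1).
Answer: det⊕(M) = 76; verdict: NONSINGULAR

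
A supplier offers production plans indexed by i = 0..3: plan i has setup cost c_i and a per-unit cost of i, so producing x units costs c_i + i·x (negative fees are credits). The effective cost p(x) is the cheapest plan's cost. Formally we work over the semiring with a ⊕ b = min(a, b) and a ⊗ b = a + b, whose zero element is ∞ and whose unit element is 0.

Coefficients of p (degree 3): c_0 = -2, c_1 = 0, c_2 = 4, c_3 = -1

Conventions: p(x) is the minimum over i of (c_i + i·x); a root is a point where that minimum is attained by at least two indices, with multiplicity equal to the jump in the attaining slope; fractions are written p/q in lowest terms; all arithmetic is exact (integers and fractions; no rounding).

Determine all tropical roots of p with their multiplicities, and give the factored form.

hull edge (i=0, c=-2) to (i=3, c=-1): slope 1/3, span 3
Factored form: p(x) = -1 ⊗ (x ⊕ (-1/3)) ⊗ (x ⊕ (-1/3)) ⊗ (x ⊕ (-1/3))
Answer: roots = -1/3 (mult 3)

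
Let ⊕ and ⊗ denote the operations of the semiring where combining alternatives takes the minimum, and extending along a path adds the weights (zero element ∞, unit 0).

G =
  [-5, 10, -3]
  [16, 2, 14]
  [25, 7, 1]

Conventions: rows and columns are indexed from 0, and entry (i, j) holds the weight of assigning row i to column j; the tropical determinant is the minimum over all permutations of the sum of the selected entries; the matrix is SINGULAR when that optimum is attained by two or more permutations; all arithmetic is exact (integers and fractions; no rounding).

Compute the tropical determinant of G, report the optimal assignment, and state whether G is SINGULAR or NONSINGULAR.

σ = (0, 1, 2): (-5) + 2 + 1 = -2
σ = (0, 2, 1): (-5) + 14 + 7 = 16
σ = (1, 0, 2): 10 + 16 + 1 = 27
σ = (1, 2, 0): 10 + 14 + 25 = 49
σ = (2, 0, 1): (-3) + 16 + 7 = 20
σ = (2, 1, 0): (-3) + 2 + 25 = 24
Optimal value attained by: σ = (0, 1, 2).
Answer: det⊕(G) = -2; verdict: NONSINGULAR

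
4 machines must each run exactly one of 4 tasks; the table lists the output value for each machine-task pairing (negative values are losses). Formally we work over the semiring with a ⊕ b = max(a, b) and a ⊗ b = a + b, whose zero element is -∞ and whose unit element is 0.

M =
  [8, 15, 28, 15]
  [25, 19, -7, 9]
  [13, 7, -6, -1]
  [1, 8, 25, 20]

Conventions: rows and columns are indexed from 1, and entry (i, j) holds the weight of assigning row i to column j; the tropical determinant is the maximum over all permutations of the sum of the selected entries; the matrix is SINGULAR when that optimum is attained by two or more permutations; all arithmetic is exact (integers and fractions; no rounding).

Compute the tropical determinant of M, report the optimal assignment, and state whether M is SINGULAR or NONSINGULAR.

σ = (1, 2, 3, 4): 8 + 19 + (-6) + 20 = 41
σ = (1, 2, 4, 3): 8 + 19 + (-1) + 25 = 51
σ = (1, 3, 2, 4): 8 + (-7) + 7 + 20 = 28
σ = (1, 3, 4, 2): 8 + (-7) + (-1) + 8 = 8
σ = (1, 4, 2, 3): 8 + 9 + 7 + 25 = 49
σ = (1, 4, 3, 2): 8 + 9 + (-6) + 8 = 19
σ = (2, 1, 3, 4): 15 + 25 + (-6) + 20 = 54
σ = (2, 1, 4, 3): 15 + 25 + (-1) + 25 = 64
σ = (2, 3, 1, 4): 15 + (-7) + 13 + 20 = 41
σ = (2, 3, 4, 1): 15 + (-7) + (-1) + 1 = 8
σ = (2, 4, 1, 3): 15 + 9 + 13 + 25 = 62
σ = (2, 4, 3, 1): 15 + 9 + (-6) + 1 = 19
σ = (3, 1, 2, 4): 28 + 25 + 7 + 20 = 80
σ = (3, 1, 4, 2): 28 + 25 + (-1) + 8 = 60
σ = (3, 2, 1, 4): 28 + 19 + 13 + 20 = 80
σ = (3, 2, 4, 1): 28 + 19 + (-1) + 1 = 47
σ = (3, 4, 1, 2): 28 + 9 + 13 + 8 = 58
σ = (3, 4, 2, 1): 28 + 9 + 7 + 1 = 45
σ = (4, 1, 2, 3): 15 + 25 + 7 + 25 = 72
σ = (4, 1, 3, 2): 15 + 25 + (-6) + 8 = 42
σ = (4, 2, 1, 3): 15 + 19 + 13 + 25 = 72
σ = (4, 2, 3, 1): 15 + 19 + (-6) + 1 = 29
σ = (4, 3, 1, 2): 15 + (-7) + 13 + 8 = 29
σ = (4, 3, 2, 1): 15 + (-7) + 7 + 1 = 16
Optimal value attained by: σ = (3, 1, 2, 4).
Answer: det⊕(M) = 80; verdict: SINGULAR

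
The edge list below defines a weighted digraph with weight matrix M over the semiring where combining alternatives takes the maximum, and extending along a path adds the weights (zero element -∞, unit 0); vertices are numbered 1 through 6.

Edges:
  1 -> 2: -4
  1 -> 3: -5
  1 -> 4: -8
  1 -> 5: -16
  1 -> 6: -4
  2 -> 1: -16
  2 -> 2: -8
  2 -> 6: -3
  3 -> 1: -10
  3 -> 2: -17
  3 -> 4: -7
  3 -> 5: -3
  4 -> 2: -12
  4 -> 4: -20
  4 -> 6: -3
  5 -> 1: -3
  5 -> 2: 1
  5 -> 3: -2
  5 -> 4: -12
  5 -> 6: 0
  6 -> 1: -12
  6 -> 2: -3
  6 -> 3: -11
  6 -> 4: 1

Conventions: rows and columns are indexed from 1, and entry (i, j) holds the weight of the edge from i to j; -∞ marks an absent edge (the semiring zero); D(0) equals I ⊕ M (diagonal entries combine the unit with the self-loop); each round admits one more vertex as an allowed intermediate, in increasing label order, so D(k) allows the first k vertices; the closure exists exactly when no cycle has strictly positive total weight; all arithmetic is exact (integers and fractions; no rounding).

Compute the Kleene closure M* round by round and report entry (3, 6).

D(0):
  [0, -4, -5, -8, -16, -4]
  [-16, 0, -∞, -∞, -∞, -3]
  [-10, -17, 0, -7, -3, -∞]
  [-∞, -12, -∞, 0, -∞, -3]
  [-3, 1, -2, -12, 0, 0]
  [-12, -3, -11, 1, -∞, 0]
D(1):
  [0, -4, -5, -8, -16, -4]
  [-16, 0, -21, -24, -32, -3]
  [-10, -14, 0, -7, -3, -14]
  [-∞, -12, -∞, 0, -∞, -3]
  [-3, 1, -2, -11, 0, 0]
  [-12, -3, -11, 1, -28, 0]
D(2):
  [0, -4, -5, -8, -16, -4]
  [-16, 0, -21, -24, -32, -3]
  [-10, -14, 0, -7, -3, -14]
  [-28, -12, -33, 0, -44, -3]
  [-3, 1, -2, -11, 0, 0]
  [-12, -3, -11, 1, -28, 0]
D(3):
  [0, -4, -5, -8, -8, -4]
  [-16, 0, -21, -24, -24, -3]
  [-10, -14, 0, -7, -3, -14]
  [-28, -12, -33, 0, -36, -3]
  [-3, 1, -2, -9, 0, 0]
  [-12, -3, -11, 1, -14, 0]
D(4):
  [0, -4, -5, -8, -8, -4]
  [-16, 0, -21, -24, -24, -3]
  [-10, -14, 0, -7, -3, -10]
  [-28, -12, -33, 0, -36, -3]
  [-3, 1, -2, -9, 0, 0]
  [-12, -3, -11, 1, -14, 0]
D(5):
  [0, -4, -5, -8, -8, -4]
  [-16, 0, -21, -24, -24, -3]
  [-6, -2, 0, -7, -3, -3]
  [-28, -12, -33, 0, -36, -3]
  [-3, 1, -2, -9, 0, 0]
  [-12, -3, -11, 1, -14, 0]
D(6):
  [0, -4, -5, -3, -8, -4]
  [-15, 0, -14, -2, -17, -3]
  [-6, -2, 0, -2, -3, -3]
  [-15, -6, -14, 0, -17, -3]
  [-3, 1, -2, 1, 0, 0]
  [-12, -3, -11, 1, -14, 0]
Answer: M*[3][6] = -3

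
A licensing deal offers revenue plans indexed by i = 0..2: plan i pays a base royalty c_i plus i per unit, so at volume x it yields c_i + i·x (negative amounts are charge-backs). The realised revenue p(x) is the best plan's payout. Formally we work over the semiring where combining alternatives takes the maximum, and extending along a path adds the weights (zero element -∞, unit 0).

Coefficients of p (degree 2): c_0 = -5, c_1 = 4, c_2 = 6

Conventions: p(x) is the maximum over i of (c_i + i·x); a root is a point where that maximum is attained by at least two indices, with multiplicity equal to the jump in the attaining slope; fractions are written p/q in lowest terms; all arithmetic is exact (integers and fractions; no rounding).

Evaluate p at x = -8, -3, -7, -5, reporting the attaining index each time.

p(-8) = max(-5+0·(-8)=-5, 4+1·(-8)=-4, 6+2·(-8)=-10) = -4 (attained by i=1)
p(-3) = max(-5+0·(-3)=-5, 4+1·(-3)=1, 6+2·(-3)=0) = 1 (attained by i=1)
p(-7) = max(-5+0·(-7)=-5, 4+1·(-7)=-3, 6+2·(-7)=-8) = -3 (attained by i=1)
p(-5) = max(-5+0·(-5)=-5, 4+1·(-5)=-1, 6+2·(-5)=-4) = -1 (attained by i=1)
Answer: p(-8) = -4; p(-3) = 1; p(-7) = -3; p(-5) = -1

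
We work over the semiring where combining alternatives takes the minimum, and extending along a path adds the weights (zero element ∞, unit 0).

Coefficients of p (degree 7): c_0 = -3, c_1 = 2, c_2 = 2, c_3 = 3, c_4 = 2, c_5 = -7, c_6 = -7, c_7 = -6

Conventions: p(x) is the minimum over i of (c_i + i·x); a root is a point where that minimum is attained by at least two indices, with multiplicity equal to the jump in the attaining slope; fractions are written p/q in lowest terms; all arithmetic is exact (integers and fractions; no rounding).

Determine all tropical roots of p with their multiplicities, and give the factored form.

hull edge (i=0, c=-3) to (i=5, c=-7): slope -4/5, span 5
hull edge (i=5, c=-7) to (i=6, c=-7): slope 0, span 1
hull edge (i=6, c=-7) to (i=7, c=-6): slope 1, span 1
Factored form: p(x) = -6 ⊗ (x ⊕ (-1)) ⊗ (x ⊕ 0) ⊗ (x ⊕ 4/5) ⊗ (x ⊕ 4/5) ⊗ (x ⊕ 4/5) ⊗ (x ⊕ 4/5) ⊗ (x ⊕ 4/5)
Answer: roots = -1 (mult 1), 0 (mult 1), 4/5 (mult 5)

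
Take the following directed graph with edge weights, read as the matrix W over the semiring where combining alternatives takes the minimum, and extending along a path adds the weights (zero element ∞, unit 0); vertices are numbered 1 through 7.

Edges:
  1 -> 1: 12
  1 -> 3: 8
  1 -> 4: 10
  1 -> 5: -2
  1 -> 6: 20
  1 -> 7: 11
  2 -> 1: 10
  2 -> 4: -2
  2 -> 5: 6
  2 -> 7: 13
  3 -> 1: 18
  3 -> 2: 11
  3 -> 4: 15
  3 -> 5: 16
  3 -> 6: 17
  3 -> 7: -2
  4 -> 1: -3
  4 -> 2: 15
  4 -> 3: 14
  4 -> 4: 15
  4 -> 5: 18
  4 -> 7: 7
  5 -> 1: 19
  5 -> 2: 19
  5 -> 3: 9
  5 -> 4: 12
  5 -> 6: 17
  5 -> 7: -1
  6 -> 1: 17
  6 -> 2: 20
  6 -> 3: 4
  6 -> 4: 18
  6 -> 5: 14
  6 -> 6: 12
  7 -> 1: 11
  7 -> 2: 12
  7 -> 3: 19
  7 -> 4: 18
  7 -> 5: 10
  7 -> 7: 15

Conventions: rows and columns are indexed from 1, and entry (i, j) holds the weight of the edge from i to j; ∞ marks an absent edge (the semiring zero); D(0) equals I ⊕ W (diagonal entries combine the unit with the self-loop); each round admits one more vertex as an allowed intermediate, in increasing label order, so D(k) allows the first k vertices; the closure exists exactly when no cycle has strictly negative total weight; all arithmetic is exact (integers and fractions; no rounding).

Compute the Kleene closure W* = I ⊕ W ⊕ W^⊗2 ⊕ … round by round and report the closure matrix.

D(0):
  [0, ∞, 8, 10, -2, 20, 11]
  [10, 0, ∞, -2, 6, ∞, 13]
  [18, 11, 0, 15, 16, 17, -2]
  [-3, 15, 14, 0, 18, ∞, 7]
  [19, 19, 9, 12, 0, 17, -1]
  [17, 20, 4, 18, 14, 0, ∞]
  [11, 12, 19, 18, 10, ∞, 0]
D(1):
  [0, ∞, 8, 10, -2, 20, 11]
  [10, 0, 18, -2, 6, 30, 13]
  [18, 11, 0, 15, 16, 17, -2]
  [-3, 15, 5, 0, -5, 17, 7]
  [19, 19, 9, 12, 0, 17, -1]
  [17, 20, 4, 18, 14, 0, 28]
  [11, 12, 19, 18, 9, 31, 0]
D(2):
  [0, ∞, 8, 10, -2, 20, 11]
  [10, 0, 18, -2, 6, 30, 13]
  [18, 11, 0, 9, 16, 17, -2]
  [-3, 15, 5, 0, -5, 17, 7]
  [19, 19, 9, 12, 0, 17, -1]
  [17, 20, 4, 18, 14, 0, 28]
  [11, 12, 19, 10, 9, 31, 0]
D(3):
  [0, 19, 8, 10, -2, 20, 6]
  [10, 0, 18, -2, 6, 30, 13]
  [18, 11, 0, 9, 16, 17, -2]
  [-3, 15, 5, 0, -5, 17, 3]
  [19, 19, 9, 12, 0, 17, -1]
  [17, 15, 4, 13, 14, 0, 2]
  [11, 12, 19, 10, 9, 31, 0]
D(4):
  [0, 19, 8, 10, -2, 20, 6]
  [-5, 0, 3, -2, -7, 15, 1]
  [6, 11, 0, 9, 4, 17, -2]
  [-3, 15, 5, 0, -5, 17, 3]
  [9, 19, 9, 12, 0, 17, -1]
  [10, 15, 4, 13, 8, 0, 2]
  [7, 12, 15, 10, 5, 27, 0]
D(5):
  [0, 17, 7, 10, -2, 15, -3]
  [-5, 0, 2, -2, -7, 10, -8]
  [6, 11, 0, 9, 4, 17, -2]
  [-3, 14, 4, 0, -5, 12, -6]
  [9, 19, 9, 12, 0, 17, -1]
  [10, 15, 4, 13, 8, 0, 2]
  [7, 12, 14, 10, 5, 22, 0]
D(6):
  [0, 17, 7, 10, -2, 15, -3]
  [-5, 0, 2, -2, -7, 10, -8]
  [6, 11, 0, 9, 4, 17, -2]
  [-3, 14, 4, 0, -5, 12, -6]
  [9, 19, 9, 12, 0, 17, -1]
  [10, 15, 4, 13, 8, 0, 2]
  [7, 12, 14, 10, 5, 22, 0]
D(7):
  [0, 9, 7, 7, -2, 15, -3]
  [-5, 0, 2, -2, -7, 10, -8]
  [5, 10, 0, 8, 3, 17, -2]
  [-3, 6, 4, 0, -5, 12, -6]
  [6, 11, 9, 9, 0, 17, -1]
  [9, 14, 4, 12, 7, 0, 2]
  [7, 12, 14, 10, 5, 22, 0]
Answer: W* = [[0, 9, 7, 7, -2, 15, -3], [-5, 0, 2, -2, -7, 10, -8], [5, 10, 0, 8, 3, 17, -2], [-3, 6, 4, 0, -5, 12, -6], [6, 11, 9, 9, 0, 17, -1], [9, 14, 4, 12, 7, 0, 2], [7, 12, 14, 10, 5, 22, 0]]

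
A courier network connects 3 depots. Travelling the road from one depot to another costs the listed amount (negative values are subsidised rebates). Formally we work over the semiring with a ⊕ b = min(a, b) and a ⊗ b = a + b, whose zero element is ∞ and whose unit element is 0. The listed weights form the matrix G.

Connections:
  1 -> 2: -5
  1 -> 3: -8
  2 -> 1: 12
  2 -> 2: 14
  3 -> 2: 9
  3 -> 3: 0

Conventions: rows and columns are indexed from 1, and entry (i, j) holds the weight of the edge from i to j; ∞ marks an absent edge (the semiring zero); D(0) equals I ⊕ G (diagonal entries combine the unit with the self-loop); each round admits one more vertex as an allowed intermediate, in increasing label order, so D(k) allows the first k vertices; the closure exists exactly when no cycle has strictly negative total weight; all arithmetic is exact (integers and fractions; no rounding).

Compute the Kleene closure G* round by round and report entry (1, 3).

D(0):
  [0, -5, -8]
  [12, 0, ∞]
  [∞, 9, 0]
D(1):
  [0, -5, -8]
  [12, 0, 4]
  [∞, 9, 0]
D(2):
  [0, -5, -8]
  [12, 0, 4]
  [21, 9, 0]
D(3):
  [0, -5, -8]
  [12, 0, 4]
  [21, 9, 0]
Answer: G*[1][3] = -8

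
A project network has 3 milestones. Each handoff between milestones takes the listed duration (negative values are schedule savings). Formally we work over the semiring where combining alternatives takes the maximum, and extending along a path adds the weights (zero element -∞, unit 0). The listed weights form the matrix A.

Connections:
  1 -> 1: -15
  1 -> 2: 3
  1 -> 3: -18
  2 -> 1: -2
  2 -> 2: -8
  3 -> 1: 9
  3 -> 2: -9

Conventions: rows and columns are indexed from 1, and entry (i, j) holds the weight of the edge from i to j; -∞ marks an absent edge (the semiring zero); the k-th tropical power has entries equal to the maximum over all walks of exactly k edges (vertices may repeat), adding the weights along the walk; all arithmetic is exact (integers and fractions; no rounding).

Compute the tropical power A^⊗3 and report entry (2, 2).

A^⊗2:
  [1, -5, -33]
  [-10, 1, -20]
  [-6, 12, -9]
A^⊗3:
  [-7, 4, -17]
  [-1, -7, -28]
  [10, 4, -24]
Key observation: the optimum is the walk 2->1->2->2, with weight (-2) + 3 + (-8) = -7.
Optimal value attained by: walk 2->1->2->2.
Answer: (A^⊗3)[2][2] = -7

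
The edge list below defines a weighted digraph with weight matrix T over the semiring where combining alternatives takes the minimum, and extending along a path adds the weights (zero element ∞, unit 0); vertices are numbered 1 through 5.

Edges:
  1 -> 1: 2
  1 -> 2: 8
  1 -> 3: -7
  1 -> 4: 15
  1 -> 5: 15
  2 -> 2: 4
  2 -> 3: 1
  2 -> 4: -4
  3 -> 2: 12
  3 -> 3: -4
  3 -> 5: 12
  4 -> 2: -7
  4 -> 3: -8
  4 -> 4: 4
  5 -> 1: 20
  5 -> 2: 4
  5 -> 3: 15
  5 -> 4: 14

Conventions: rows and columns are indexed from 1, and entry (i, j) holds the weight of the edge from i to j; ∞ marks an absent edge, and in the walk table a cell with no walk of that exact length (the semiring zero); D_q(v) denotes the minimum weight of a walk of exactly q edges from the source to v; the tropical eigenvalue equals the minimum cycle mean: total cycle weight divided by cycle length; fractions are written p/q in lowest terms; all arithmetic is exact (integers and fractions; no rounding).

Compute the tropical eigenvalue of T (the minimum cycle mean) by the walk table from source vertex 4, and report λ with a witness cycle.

q=0: [∞, ∞, ∞, 0, ∞]
q=1: [∞, -7, -8, 4, ∞]
q=2: [∞, -3, -12, -11, 4]
q=3: [24, -18, -19, -7, 0]
q=4: [20, -14, -23, -22, -7]
q=5: [13, -29, -30, -18, -11]
Optimal cycle mean attained by: cycle 2->4->2, total (-4) + (-7), length 2.
Answer: λ = -11/2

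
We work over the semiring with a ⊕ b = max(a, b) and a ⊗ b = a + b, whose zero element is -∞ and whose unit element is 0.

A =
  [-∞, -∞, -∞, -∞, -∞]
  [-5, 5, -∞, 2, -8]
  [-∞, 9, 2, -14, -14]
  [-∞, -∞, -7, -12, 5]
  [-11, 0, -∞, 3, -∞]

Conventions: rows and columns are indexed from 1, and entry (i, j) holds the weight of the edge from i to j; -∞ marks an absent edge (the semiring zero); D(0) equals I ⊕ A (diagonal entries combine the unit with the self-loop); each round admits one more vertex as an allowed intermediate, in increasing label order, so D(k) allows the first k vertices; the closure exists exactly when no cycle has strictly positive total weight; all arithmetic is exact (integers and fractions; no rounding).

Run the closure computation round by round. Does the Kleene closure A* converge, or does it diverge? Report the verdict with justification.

Detection: at round 0, diagonal entry (2, 2) turns strictly positive.
Key observation: the cycle 2->2 has total weight 5, which is strictly positive.
Answer: DIVERGES — positive cycle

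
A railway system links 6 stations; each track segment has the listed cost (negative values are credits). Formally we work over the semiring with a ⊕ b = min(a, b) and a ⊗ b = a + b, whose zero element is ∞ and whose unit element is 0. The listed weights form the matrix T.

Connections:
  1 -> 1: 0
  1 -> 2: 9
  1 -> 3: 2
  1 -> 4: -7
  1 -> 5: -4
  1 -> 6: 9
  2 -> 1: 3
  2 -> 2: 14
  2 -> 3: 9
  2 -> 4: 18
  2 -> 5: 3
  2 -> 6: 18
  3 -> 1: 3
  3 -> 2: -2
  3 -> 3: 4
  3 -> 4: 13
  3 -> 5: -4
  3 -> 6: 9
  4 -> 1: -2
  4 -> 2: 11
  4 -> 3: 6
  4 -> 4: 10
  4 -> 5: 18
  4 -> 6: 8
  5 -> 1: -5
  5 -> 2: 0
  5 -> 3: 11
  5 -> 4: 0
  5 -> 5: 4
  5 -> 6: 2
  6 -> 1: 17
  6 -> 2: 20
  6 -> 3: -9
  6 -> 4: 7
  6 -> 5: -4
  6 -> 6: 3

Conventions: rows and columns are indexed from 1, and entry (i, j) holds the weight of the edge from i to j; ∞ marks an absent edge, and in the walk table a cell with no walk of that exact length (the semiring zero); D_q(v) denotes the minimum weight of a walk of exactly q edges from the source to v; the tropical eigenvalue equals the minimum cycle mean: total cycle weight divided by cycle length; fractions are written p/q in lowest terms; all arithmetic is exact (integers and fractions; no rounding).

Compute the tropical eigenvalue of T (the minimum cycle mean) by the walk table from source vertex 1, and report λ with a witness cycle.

q=0: [0, ∞, ∞, ∞, ∞, ∞]
q=1: [0, 9, 2, -7, -4, 9]
q=2: [-9, -4, -1, -7, -4, -2]
q=3: [-9, -4, -11, -16, -13, -2]
q=4: [-18, -13, -11, -16, -15, -11]
q=5: [-20, -15, -20, -25, -22, -13]
q=6: [-27, -22, -22, -27, -24, -20]
Optimal cycle mean attained by: cycle 1->4->1, total (-7) + (-2), length 2.
Answer: λ = -9/2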